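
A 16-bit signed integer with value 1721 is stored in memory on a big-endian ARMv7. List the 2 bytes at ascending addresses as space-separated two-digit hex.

1721 in hexadecimal, padded to 16 bits, is 0x06B9.
Split into bytes (most-significant first): 06 B9.
In big-endian order the high byte comes first in memory.
So the memory order matches the most-significant-first order: 06 B9.

06 B9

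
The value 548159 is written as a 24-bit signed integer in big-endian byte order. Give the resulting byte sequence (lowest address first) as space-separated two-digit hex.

548159 in hexadecimal, padded to 24 bits, is 0x085D3F.
Split into bytes (most-significant first): 08 5D 3F.
Big-endian: lowest address holds the most-significant byte.
So the memory order matches the most-significant-first order: 08 5D 3F.

08 5D 3F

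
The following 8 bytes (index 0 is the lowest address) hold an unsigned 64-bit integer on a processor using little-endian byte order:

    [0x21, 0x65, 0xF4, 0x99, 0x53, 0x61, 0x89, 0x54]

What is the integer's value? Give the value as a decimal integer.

6091506982688417057

Little-endian: lowest address holds the least-significant byte.
Reassemble most-significant byte first: 54 89 61 53 99 F4 65 21 → 0x5489615399F46521.
0x5489615399F46521 = 6091506982688417057.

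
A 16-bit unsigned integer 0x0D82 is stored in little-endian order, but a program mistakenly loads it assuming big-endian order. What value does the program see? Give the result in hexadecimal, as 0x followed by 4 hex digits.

Stored little-endian, the bytes at ascending addresses are 82 0D.
Read back as big-endian, the last byte is least significant, giving 0x820D.

0x820D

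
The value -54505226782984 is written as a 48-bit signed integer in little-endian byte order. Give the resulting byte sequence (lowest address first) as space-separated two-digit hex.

Two's complement of -54505226782984 in 48 bits: 54505226782984 = 0x31927CAE4908; invert → 0xCE6D8351B6F7; add 1 → 0xCE6D8351B6F8.
Split into bytes (most-significant first): CE 6D 83 51 B6 F8.
In little-endian order the low byte comes first in memory.
So at ascending addresses the bytes are F8 B6 51 83 6D CE.

F8 B6 51 83 6D CE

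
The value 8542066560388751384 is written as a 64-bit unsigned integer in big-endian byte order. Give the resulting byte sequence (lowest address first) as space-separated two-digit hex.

76 8B 84 47 63 B6 E0 18

8542066560388751384 in hexadecimal, padded to 64 bits, is 0x768B844763B6E018.
Split into bytes (most-significant first): 76 8B 84 47 63 B6 E0 18.
Big-endian stores the most-significant byte at the lowest address.
So the memory order matches the most-significant-first order: 76 8B 84 47 63 B6 E0 18.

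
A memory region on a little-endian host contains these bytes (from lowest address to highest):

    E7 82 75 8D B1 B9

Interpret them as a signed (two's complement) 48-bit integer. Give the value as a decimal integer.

-77302743072025

Little-endian: lowest address holds the least-significant byte.
Reassemble most-significant byte first: B9 B1 8D 75 82 E7 → 0xB9B18D7582E7.
Top bit is set, so as a signed 48-bit value this is 0xB9B18D7582E7 − 2^48 = -77302743072025.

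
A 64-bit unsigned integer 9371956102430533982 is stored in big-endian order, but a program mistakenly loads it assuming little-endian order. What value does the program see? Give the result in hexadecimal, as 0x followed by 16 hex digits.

0x5E29ED9F6BE00F82

9371956102430533982 in 64-bit hexadecimal is 0x820FE06B9FED295E.
Stored big-endian, the bytes at ascending addresses are 82 0F E0 6B 9F ED 29 5E.
Read back as little-endian, the first byte is least significant, giving 0x5E29ED9F6BE00F82.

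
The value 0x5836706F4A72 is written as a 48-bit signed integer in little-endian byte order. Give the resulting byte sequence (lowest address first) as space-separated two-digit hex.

Split into bytes (most-significant first): 58 36 70 6F 4A 72.
In little-endian order the low byte comes first in memory.
So at ascending addresses the bytes are 72 4A 6F 70 36 58.

72 4A 6F 70 36 58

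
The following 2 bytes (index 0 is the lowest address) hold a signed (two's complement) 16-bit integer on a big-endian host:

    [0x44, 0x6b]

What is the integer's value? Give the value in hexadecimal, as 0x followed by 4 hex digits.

0x446B

Big-endian: lowest address holds the most-significant byte.
The bytes are already most-significant first: 0x446B.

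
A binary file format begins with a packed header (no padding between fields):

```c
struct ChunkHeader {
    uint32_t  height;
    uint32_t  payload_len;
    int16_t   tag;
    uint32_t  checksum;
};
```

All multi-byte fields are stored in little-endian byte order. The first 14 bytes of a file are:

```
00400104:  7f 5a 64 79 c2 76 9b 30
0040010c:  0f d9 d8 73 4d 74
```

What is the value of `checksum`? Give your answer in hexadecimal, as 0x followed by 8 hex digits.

0x744D73D8

`checksum` follows `height` (4 B), `payload_len` (4 B), `tag` (2 B), so it starts at offset 4 + 4 + 2 = 10 and occupies 4 bytes.
Bytes at offsets 10..13: D8 73 4D 74.
In little-endian order the low byte comes first in memory.
Reassemble most-significant byte first: 74 4D 73 D8 → 0x744D73D8.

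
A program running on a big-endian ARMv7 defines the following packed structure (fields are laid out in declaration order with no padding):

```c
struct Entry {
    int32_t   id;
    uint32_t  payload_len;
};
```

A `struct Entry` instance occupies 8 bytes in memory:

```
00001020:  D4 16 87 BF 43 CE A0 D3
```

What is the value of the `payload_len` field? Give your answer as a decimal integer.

`payload_len` follows `id` (4 bytes), so it starts at byte offset 4 and occupies 4 bytes.
Bytes at offsets 4..7: 43 CE A0 D3.
Big-endian: lowest address holds the most-significant byte.
The bytes are already most-significant first: 0x43CEA0D3.
0x43CEA0D3 = 1137615059.

1137615059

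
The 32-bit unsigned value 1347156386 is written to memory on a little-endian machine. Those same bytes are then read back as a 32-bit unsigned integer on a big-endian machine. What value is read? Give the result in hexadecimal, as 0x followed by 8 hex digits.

0xA2F94B50

1347156386 in 32-bit hexadecimal is 0x504BF9A2.
Stored little-endian, the bytes at ascending addresses are A2 F9 4B 50.
Read back as big-endian, the last byte is least significant, giving 0xA2F94B50.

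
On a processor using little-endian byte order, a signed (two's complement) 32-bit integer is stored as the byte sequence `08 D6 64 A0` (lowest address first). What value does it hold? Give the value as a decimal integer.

In little-endian order the low byte comes first in memory.
Reassemble most-significant byte first: A0 64 D6 08 → 0xA064D608.
Top bit is set, so as a signed 32-bit value this is 0xA064D608 − 2^32 = -1604004344.

-1604004344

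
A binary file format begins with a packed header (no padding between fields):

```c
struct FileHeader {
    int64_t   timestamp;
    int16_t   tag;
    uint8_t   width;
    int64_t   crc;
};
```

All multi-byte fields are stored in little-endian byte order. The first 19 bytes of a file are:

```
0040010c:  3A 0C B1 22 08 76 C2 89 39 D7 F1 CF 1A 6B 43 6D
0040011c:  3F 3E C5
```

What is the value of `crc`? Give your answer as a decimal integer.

`crc` follows `timestamp` (8 B), `tag` (2 B), `width` (1 B), so it starts at offset 8 + 2 + 1 = 11 and occupies 8 bytes.
Bytes at offsets 11..18: CF 1A 6B 43 6D 3F 3E C5.
Little-endian stores the least-significant byte at the lowest address.
Reassemble most-significant byte first: C5 3E 3F 6D 43 6B 1A CF → 0xC53E3F6D436B1ACF.
Top bit is set, so as a signed 64-bit value this is 0xC53E3F6D436B1ACF − 2^64 = -4233876861166609713.

-4233876861166609713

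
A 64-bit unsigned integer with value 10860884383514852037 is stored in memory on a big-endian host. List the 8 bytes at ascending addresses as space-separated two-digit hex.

96 B9 9C CD A9 FD 7A C5

10860884383514852037 in hexadecimal, padded to 64 bits, is 0x96B99CCDA9FD7AC5.
Split into bytes (most-significant first): 96 B9 9C CD A9 FD 7A C5.
In big-endian order the high byte comes first in memory.
So the memory order matches the most-significant-first order: 96 B9 9C CD A9 FD 7A C5.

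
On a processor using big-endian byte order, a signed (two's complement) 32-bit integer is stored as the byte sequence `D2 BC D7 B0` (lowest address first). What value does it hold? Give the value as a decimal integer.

-759375952

Big-endian: lowest address holds the most-significant byte.
The bytes are already most-significant first: 0xD2BCD7B0.
Top bit is set, so as a signed 32-bit value this is 0xD2BCD7B0 − 2^32 = -759375952.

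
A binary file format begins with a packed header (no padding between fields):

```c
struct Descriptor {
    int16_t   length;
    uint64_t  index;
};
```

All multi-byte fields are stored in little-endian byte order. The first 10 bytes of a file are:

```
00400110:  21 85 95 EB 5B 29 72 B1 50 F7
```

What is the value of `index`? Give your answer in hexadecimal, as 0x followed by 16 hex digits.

`index` follows `length` (2 bytes), so it starts at byte offset 2 and occupies 8 bytes.
Bytes at offsets 2..9: 95 EB 5B 29 72 B1 50 F7.
Little-endian: lowest address holds the least-significant byte.
Reassemble most-significant byte first: F7 50 B1 72 29 5B EB 95 → 0xF750B172295BEB95.

0xF750B172295BEB95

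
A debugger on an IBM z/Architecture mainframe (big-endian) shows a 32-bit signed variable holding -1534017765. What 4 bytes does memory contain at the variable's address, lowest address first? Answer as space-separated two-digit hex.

A4 90 BF 1B

Two's complement of -1534017765 in 32 bits: 1534017765 = 0x5B6F40E5; invert → 0xA490BF1A; add 1 → 0xA490BF1B.
Split into bytes (most-significant first): A4 90 BF 1B.
In big-endian order the high byte comes first in memory.
So the memory order matches the most-significant-first order: A4 90 BF 1B.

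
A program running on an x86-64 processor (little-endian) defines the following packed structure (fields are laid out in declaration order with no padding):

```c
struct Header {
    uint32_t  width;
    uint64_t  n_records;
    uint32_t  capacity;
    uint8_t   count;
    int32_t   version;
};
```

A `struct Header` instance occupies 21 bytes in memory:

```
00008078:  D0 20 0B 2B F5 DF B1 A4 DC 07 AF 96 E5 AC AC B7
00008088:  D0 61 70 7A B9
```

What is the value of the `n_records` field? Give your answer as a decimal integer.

`n_records` follows `width` (4 bytes), so it starts at byte offset 4 and occupies 8 bytes.
Bytes at offsets 4..11: F5 DF B1 A4 DC 07 AF 96.
Little-endian stores the least-significant byte at the lowest address.
Reassemble most-significant byte first: 96 AF 07 DC A4 B1 DF F5 → 0x96AF07DCA4B1DFF5.
0x96AF07DCA4B1DFF5 = 10857905870850875381.

10857905870850875381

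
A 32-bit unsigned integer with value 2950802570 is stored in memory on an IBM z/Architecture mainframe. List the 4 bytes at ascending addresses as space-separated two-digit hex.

AF E1 AC 8A

2950802570 in hexadecimal, padded to 32 bits, is 0xAFE1AC8A.
Split into bytes (most-significant first): AF E1 AC 8A.
Big-endian stores the most-significant byte at the lowest address.
So the memory order matches the most-significant-first order: AF E1 AC 8A.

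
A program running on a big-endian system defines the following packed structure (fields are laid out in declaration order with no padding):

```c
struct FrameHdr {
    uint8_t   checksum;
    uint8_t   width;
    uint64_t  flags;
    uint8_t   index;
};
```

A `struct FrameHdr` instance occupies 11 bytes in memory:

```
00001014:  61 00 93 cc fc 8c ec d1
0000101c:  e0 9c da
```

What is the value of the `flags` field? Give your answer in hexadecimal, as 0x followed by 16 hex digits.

`flags` follows `checksum` (1 B), `width` (1 B), so it starts at offset 1 + 1 = 2 and occupies 8 bytes.
Bytes at offsets 2..9: 93 CC FC 8C EC D1 E0 9C.
Big-endian: lowest address holds the most-significant byte.
The bytes are already most-significant first: 0x93CCFC8CECD1E09C.

0x93CCFC8CECD1E09C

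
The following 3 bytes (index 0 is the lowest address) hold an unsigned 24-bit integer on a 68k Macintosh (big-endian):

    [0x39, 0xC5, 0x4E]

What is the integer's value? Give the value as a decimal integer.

Big-endian stores the most-significant byte at the lowest address.
The bytes are already most-significant first: 0x39C54E.
0x39C54E = 3786062.

3786062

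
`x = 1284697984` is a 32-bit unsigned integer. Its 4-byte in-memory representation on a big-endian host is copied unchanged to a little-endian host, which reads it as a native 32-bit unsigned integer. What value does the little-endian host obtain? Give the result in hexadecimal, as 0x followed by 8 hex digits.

0x80EF924C

1284697984 in 32-bit hexadecimal is 0x4C92EF80.
Stored big-endian, the bytes at ascending addresses are 4C 92 EF 80.
Read back as little-endian, the first byte is least significant, giving 0x80EF924C.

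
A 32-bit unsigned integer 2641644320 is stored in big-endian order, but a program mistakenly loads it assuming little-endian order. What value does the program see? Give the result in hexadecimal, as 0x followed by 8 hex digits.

0x204B749D

2641644320 in 32-bit hexadecimal is 0x9D744B20.
Stored big-endian, the bytes at ascending addresses are 9D 74 4B 20.
Read back as little-endian, the first byte is least significant, giving 0x204B749D.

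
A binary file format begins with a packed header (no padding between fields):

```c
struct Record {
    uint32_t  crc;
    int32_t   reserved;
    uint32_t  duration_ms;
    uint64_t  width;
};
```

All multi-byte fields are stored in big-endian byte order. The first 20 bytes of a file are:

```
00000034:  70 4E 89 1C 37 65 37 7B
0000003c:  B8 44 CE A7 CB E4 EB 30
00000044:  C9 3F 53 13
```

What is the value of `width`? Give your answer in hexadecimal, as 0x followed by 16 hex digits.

0xCBE4EB30C93F5313

`width` follows `crc` (4 B), `reserved` (4 B), `duration_ms` (4 B), so it starts at offset 4 + 4 + 4 = 12 and occupies 8 bytes.
Bytes at offsets 12..19: CB E4 EB 30 C9 3F 53 13.
In big-endian order the high byte comes first in memory.
The bytes are already most-significant first: 0xCBE4EB30C93F5313.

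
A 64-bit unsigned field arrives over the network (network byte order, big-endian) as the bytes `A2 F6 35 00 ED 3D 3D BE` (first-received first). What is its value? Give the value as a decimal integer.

In big-endian order the high byte comes first in memory.
The bytes are already most-significant first: 0xA2F63500ED3D3DBE.
0xA2F63500ED3D3DBE = 11742631356511632830.

11742631356511632830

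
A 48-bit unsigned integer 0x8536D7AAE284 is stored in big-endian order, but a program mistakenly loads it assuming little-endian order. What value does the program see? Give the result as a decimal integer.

146109063706245

Stored big-endian, the bytes at ascending addresses are 85 36 D7 AA E2 84.
Read back as little-endian, the first byte is least significant, giving 0x84E2AAD73685.
0x84E2AAD73685 = 146109063706245.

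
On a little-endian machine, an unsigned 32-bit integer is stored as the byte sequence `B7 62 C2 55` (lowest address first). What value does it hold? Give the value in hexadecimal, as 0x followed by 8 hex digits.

In little-endian order the low byte comes first in memory.
Reassemble most-significant byte first: 55 C2 62 B7 → 0x55C262B7.

0x55C262B7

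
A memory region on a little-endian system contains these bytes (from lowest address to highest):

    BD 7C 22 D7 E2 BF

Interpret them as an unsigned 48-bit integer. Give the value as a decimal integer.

In little-endian order the low byte comes first in memory.
Reassemble most-significant byte first: BF E2 D7 22 7C BD → 0xBFE2D7227CBD.
0xBFE2D7227CBD = 210980992875709.

210980992875709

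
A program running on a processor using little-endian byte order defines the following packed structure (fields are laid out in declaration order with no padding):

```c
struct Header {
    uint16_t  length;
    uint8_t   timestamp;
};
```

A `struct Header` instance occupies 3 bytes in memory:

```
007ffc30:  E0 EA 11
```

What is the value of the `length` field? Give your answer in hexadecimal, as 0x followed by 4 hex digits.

0xEAE0

`length` is the first field, at byte offset 0, occupying 2 bytes.
Bytes at offsets 0..1: E0 EA.
Little-endian stores the least-significant byte at the lowest address.
Reassemble most-significant byte first: EA E0 → 0xEAE0.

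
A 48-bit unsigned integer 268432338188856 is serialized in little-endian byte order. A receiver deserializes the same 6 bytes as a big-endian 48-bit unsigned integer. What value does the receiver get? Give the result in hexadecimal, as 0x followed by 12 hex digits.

268432338188856 in 48-bit hexadecimal is 0xF4234629FA38.
Stored little-endian, the bytes at ascending addresses are 38 FA 29 46 23 F4.
Read back as big-endian, the last byte is least significant, giving 0x38FA294623F4.

0x38FA294623F4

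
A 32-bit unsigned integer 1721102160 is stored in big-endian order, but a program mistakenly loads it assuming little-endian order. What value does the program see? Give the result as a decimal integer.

1357878630

1721102160 in 32-bit hexadecimal is 0x6695EF50.
Stored big-endian, the bytes at ascending addresses are 66 95 EF 50.
Read back as little-endian, the first byte is least significant, giving 0x50EF9566.
0x50EF9566 = 1357878630.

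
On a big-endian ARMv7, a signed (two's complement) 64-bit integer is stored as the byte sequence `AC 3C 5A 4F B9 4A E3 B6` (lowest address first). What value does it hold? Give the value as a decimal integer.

-6035850102125698122

Big-endian stores the most-significant byte at the lowest address.
The bytes are already most-significant first: 0xAC3C5A4FB94AE3B6.
Top bit is set, so as a signed 64-bit value this is 0xAC3C5A4FB94AE3B6 − 2^64 = -6035850102125698122.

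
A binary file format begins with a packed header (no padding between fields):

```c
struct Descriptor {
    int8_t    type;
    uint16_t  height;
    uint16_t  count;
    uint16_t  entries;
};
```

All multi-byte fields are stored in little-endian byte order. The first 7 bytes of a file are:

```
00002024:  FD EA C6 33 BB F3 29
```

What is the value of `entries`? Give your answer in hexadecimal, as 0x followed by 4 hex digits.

`entries` follows `type` (1 B), `height` (2 B), `count` (2 B), so it starts at offset 1 + 2 + 2 = 5 and occupies 2 bytes.
Bytes at offsets 5..6: F3 29.
In little-endian order the low byte comes first in memory.
Reassemble most-significant byte first: 29 F3 → 0x29F3.

0x29F3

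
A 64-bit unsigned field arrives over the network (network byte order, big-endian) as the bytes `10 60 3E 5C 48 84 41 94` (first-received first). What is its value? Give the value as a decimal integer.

1180011668445610388

In big-endian order the high byte comes first in memory.
The bytes are already most-significant first: 0x10603E5C48844194.
0x10603E5C48844194 = 1180011668445610388.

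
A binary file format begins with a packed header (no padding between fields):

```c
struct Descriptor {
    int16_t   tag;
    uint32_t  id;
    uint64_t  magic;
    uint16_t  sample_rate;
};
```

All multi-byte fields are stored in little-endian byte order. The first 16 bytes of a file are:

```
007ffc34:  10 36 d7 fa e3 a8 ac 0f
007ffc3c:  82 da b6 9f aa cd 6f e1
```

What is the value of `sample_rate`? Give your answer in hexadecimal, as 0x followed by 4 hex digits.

0xE16F

`sample_rate` follows `tag` (2 B), `id` (4 B), `magic` (8 B), so it starts at offset 2 + 4 + 8 = 14 and occupies 2 bytes.
Bytes at offsets 14..15: 6F E1.
Little-endian stores the least-significant byte at the lowest address.
Reassemble most-significant byte first: E1 6F → 0xE16F.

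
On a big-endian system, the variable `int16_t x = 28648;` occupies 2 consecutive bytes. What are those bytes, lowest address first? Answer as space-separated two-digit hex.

6F E8

28648 in hexadecimal, padded to 16 bits, is 0x6FE8.
Split into bytes (most-significant first): 6F E8.
In big-endian order the high byte comes first in memory.
So the memory order matches the most-significant-first order: 6F E8.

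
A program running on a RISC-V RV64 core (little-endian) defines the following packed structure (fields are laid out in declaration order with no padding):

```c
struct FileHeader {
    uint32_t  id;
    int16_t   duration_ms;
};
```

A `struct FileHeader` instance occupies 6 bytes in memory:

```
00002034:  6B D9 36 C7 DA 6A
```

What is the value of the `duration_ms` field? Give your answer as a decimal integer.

`duration_ms` follows `id` (4 bytes), so it starts at byte offset 4 and occupies 2 bytes.
Bytes at offsets 4..5: DA 6A.
In little-endian order the low byte comes first in memory.
Reassemble most-significant byte first: 6A DA → 0x6ADA.
0x6ADA = 27354.

27354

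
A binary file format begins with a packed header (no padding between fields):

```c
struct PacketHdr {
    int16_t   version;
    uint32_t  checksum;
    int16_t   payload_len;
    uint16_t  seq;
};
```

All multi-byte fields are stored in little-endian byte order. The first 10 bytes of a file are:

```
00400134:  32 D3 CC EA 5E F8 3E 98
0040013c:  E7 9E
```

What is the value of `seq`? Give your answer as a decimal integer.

`seq` follows `version` (2 B), `checksum` (4 B), `payload_len` (2 B), so it starts at offset 2 + 4 + 2 = 8 and occupies 2 bytes.
Bytes at offsets 8..9: E7 9E.
Little-endian stores the least-significant byte at the lowest address.
Reassemble most-significant byte first: 9E E7 → 0x9EE7.
0x9EE7 = 40679.

40679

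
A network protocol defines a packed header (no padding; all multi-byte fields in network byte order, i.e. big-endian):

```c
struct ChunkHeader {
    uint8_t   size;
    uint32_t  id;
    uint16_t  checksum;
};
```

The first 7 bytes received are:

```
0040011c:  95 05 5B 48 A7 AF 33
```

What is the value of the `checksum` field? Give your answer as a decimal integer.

44851

`checksum` follows `size` (1 B), `id` (4 B), so it starts at offset 1 + 4 = 5 and occupies 2 bytes.
Bytes at offsets 5..6: AF 33.
Big-endian stores the most-significant byte at the lowest address.
The bytes are already most-significant first: 0xAF33.
0xAF33 = 44851.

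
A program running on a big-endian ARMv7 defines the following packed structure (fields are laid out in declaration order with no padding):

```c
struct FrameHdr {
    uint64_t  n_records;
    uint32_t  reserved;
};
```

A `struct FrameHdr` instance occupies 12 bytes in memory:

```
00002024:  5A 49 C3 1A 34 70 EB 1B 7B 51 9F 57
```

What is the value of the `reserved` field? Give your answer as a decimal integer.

`reserved` follows `n_records` (8 bytes), so it starts at byte offset 8 and occupies 4 bytes.
Bytes at offsets 8..11: 7B 51 9F 57.
Big-endian: lowest address holds the most-significant byte.
The bytes are already most-significant first: 0x7B519F57.
0x7B519F57 = 2068946775.

2068946775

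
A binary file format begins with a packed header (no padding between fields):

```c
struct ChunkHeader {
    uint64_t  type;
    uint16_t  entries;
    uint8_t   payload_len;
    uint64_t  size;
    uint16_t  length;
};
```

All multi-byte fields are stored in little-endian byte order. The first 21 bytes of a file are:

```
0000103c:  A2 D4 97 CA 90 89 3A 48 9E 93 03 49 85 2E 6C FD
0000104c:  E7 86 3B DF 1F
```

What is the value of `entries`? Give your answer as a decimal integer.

`entries` follows `type` (8 bytes), so it starts at byte offset 8 and occupies 2 bytes.
Bytes at offsets 8..9: 9E 93.
Little-endian: lowest address holds the least-significant byte.
Reassemble most-significant byte first: 93 9E → 0x939E.
0x939E = 37790.

37790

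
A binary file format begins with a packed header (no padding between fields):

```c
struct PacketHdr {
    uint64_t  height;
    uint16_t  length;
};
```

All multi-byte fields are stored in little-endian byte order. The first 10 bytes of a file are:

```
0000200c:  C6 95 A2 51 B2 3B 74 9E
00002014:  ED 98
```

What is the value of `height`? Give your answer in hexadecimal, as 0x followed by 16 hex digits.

0x9E743BB251A295C6

`height` is the first field, at byte offset 0, occupying 8 bytes.
Bytes at offsets 0..7: C6 95 A2 51 B2 3B 74 9E.
Little-endian stores the least-significant byte at the lowest address.
Reassemble most-significant byte first: 9E 74 3B B2 51 A2 95 C6 → 0x9E743BB251A295C6.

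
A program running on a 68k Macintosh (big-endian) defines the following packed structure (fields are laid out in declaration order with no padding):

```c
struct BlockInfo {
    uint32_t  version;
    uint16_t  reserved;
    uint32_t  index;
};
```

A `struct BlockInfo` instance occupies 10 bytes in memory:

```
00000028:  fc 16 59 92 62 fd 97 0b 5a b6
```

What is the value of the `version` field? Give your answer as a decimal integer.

4229323154

`version` is the first field, at byte offset 0, occupying 4 bytes.
Bytes at offsets 0..3: FC 16 59 92.
Big-endian: lowest address holds the most-significant byte.
The bytes are already most-significant first: 0xFC165992.
0xFC165992 = 4229323154.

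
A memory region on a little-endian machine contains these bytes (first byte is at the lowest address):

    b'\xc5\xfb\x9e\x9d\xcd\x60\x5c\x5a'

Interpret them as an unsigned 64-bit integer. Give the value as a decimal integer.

In little-endian order the low byte comes first in memory.
Reassemble most-significant byte first: 5A 5C 60 CD 9D 9E FB C5 → 0x5A5C60CD9D9EFBC5.
0x5A5C60CD9D9EFBC5 = 6511185597499898821.

6511185597499898821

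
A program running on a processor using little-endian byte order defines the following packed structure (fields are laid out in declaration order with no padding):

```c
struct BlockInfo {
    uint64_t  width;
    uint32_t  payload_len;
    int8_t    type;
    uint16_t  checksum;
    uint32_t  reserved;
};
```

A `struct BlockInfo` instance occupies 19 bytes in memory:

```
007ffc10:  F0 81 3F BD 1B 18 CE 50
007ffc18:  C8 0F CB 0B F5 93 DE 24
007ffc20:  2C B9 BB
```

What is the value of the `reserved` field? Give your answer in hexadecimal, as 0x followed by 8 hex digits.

0xBBB92C24

`reserved` follows `width` (8 B), `payload_len` (4 B), `type` (1 B), `checksum` (2 B), so it starts at offset 8 + 4 + 1 + 2 = 15 and occupies 4 bytes.
Bytes at offsets 15..18: 24 2C B9 BB.
Little-endian stores the least-significant byte at the lowest address.
Reassemble most-significant byte first: BB B9 2C 24 → 0xBBB92C24.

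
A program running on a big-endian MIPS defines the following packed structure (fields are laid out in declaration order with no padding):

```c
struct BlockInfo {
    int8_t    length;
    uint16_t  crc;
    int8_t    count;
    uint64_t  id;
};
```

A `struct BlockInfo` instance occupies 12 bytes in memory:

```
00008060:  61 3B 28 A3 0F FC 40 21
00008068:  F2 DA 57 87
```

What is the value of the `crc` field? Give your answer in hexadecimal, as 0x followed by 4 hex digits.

0x3B28

`crc` follows `length` (1 byte), so it starts at byte offset 1 and occupies 2 bytes.
Bytes at offsets 1..2: 3B 28.
Big-endian stores the most-significant byte at the lowest address.
The bytes are already most-significant first: 0x3B28.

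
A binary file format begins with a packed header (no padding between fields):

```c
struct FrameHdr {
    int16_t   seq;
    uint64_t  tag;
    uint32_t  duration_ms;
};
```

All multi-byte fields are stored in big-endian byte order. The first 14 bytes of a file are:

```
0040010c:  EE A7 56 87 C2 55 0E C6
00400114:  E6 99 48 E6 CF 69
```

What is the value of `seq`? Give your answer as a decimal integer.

`seq` is the first field, at byte offset 0, occupying 2 bytes.
Bytes at offsets 0..1: EE A7.
Big-endian: lowest address holds the most-significant byte.
The bytes are already most-significant first: 0xEEA7.
Top bit is set, so as a signed 16-bit value this is 0xEEA7 − 2^16 = -4441.

-4441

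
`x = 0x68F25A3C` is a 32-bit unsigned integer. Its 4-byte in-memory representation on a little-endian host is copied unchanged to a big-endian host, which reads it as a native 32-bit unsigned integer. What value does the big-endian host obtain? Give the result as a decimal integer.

1012593256

Stored little-endian, the bytes at ascending addresses are 3C 5A F2 68.
Read back as big-endian, the last byte is least significant, giving 0x3C5AF268.
0x3C5AF268 = 1012593256.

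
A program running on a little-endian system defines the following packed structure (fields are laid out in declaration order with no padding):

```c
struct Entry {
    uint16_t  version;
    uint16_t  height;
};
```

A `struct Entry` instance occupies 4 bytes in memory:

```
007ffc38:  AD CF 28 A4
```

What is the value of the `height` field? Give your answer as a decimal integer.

`height` follows `version` (2 bytes), so it starts at byte offset 2 and occupies 2 bytes.
Bytes at offsets 2..3: 28 A4.
Little-endian stores the least-significant byte at the lowest address.
Reassemble most-significant byte first: A4 28 → 0xA428.
0xA428 = 42024.

42024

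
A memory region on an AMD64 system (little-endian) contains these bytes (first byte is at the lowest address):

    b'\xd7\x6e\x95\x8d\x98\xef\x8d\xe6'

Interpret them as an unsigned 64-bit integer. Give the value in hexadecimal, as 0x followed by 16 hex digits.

Little-endian: lowest address holds the least-significant byte.
Reassemble most-significant byte first: E6 8D EF 98 8D 95 6E D7 → 0xE68DEF988D956ED7.

0xE68DEF988D956ED7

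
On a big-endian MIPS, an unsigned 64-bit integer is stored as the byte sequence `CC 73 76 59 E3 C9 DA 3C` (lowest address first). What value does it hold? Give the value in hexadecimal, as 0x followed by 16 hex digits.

0xCC737659E3C9DA3C

Big-endian: lowest address holds the most-significant byte.
The bytes are already most-significant first: 0xCC737659E3C9DA3C.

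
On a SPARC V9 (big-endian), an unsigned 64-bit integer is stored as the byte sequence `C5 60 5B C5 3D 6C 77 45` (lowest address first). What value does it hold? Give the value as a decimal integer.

14222468525933229893

Big-endian: lowest address holds the most-significant byte.
The bytes are already most-significant first: 0xC5605BC53D6C7745.
0xC5605BC53D6C7745 = 14222468525933229893.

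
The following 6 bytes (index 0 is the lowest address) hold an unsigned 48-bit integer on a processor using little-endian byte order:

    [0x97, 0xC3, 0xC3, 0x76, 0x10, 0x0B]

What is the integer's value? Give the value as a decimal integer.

In little-endian order the low byte comes first in memory.
Reassemble most-significant byte first: 0B 10 76 C3 C3 97 → 0x0B1076C3C397.
0x0B1076C3C397 = 12165339923351.

12165339923351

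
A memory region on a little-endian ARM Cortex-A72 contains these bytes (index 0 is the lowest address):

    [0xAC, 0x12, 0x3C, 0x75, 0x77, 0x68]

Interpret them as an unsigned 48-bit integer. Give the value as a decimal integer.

114862277268140

Little-endian stores the least-significant byte at the lowest address.
Reassemble most-significant byte first: 68 77 75 3C 12 AC → 0x6877753C12AC.
0x6877753C12AC = 114862277268140.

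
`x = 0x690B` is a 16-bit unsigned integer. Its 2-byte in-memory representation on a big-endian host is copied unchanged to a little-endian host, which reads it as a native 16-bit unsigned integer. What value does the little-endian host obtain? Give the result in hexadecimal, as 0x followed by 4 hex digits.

Stored big-endian, the bytes at ascending addresses are 69 0B.
Read back as little-endian, the first byte is least significant, giving 0x0B69.

0x0B69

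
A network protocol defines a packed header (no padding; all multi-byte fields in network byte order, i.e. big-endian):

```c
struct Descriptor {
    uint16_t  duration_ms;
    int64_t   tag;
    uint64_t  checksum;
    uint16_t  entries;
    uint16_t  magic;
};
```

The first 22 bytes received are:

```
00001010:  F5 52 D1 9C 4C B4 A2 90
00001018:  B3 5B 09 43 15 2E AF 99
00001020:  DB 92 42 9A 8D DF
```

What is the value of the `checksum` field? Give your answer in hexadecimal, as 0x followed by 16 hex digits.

0x0943152EAF99DB92

`checksum` follows `duration_ms` (2 B), `tag` (8 B), so it starts at offset 2 + 8 = 10 and occupies 8 bytes.
Bytes at offsets 10..17: 09 43 15 2E AF 99 DB 92.
Big-endian stores the most-significant byte at the lowest address.
The bytes are already most-significant first: 0x0943152EAF99DB92.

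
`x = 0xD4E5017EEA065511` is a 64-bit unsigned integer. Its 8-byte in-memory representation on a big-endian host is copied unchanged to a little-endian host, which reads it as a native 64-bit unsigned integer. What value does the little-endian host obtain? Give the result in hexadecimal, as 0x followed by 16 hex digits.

0x115506EA7E01E5D4

Stored big-endian, the bytes at ascending addresses are D4 E5 01 7E EA 06 55 11.
Read back as little-endian, the first byte is least significant, giving 0x115506EA7E01E5D4.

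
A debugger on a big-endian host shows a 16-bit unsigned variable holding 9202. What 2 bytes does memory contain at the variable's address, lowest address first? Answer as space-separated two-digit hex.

23 F2

9202 in hexadecimal, padded to 16 bits, is 0x23F2.
Split into bytes (most-significant first): 23 F2.
Big-endian stores the most-significant byte at the lowest address.
So the memory order matches the most-significant-first order: 23 F2.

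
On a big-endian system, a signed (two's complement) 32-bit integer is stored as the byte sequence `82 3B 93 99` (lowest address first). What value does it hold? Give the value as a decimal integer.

Big-endian: lowest address holds the most-significant byte.
The bytes are already most-significant first: 0x823B9399.
Top bit is set, so as a signed 32-bit value this is 0x823B9399 − 2^32 = -2110024807.

-2110024807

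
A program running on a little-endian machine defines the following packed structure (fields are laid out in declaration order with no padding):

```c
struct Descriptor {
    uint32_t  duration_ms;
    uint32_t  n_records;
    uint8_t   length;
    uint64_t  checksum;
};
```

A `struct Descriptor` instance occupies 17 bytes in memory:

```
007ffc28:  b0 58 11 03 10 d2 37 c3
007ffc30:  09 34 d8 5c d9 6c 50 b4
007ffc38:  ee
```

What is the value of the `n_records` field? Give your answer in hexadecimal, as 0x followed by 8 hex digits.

`n_records` follows `duration_ms` (4 bytes), so it starts at byte offset 4 and occupies 4 bytes.
Bytes at offsets 4..7: 10 D2 37 C3.
In little-endian order the low byte comes first in memory.
Reassemble most-significant byte first: C3 37 D2 10 → 0xC337D210.

0xC337D210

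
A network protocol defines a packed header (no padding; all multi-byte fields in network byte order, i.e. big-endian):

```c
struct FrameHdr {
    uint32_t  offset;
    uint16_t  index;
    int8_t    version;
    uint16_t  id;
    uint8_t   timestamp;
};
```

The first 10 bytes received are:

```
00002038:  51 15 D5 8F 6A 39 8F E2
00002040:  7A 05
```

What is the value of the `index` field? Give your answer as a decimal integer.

27193

`index` follows `offset` (4 bytes), so it starts at byte offset 4 and occupies 2 bytes.
Bytes at offsets 4..5: 6A 39.
Big-endian: lowest address holds the most-significant byte.
The bytes are already most-significant first: 0x6A39.
0x6A39 = 27193.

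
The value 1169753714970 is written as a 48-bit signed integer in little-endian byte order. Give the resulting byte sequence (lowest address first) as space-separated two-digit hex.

1A 31 C1 5A 10 01

1169753714970 in hexadecimal, padded to 48 bits, is 0x01105AC1311A.
Split into bytes (most-significant first): 01 10 5A C1 31 1A.
Little-endian: lowest address holds the least-significant byte.
So at ascending addresses the bytes are 1A 31 C1 5A 10 01.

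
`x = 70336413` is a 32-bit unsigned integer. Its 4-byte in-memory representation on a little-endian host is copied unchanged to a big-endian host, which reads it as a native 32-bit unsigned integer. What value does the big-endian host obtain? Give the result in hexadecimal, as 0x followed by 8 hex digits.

70336413 in 32-bit hexadecimal is 0x04313F9D.
Stored little-endian, the bytes at ascending addresses are 9D 3F 31 04.
Read back as big-endian, the last byte is least significant, giving 0x9D3F3104.

0x9D3F3104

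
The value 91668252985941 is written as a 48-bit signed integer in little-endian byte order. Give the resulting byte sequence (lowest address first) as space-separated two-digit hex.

91668252985941 in hexadecimal, padded to 48 bits, is 0x535F2DA80A55.
Split into bytes (most-significant first): 53 5F 2D A8 0A 55.
In little-endian order the low byte comes first in memory.
So at ascending addresses the bytes are 55 0A A8 2D 5F 53.

55 0A A8 2D 5F 53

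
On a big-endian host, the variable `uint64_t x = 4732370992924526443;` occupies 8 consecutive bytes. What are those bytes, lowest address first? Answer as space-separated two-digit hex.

4732370992924526443 in hexadecimal, padded to 64 bits, is 0x41ACC2584AA1076B.
Split into bytes (most-significant first): 41 AC C2 58 4A A1 07 6B.
Big-endian: lowest address holds the most-significant byte.
So the memory order matches the most-significant-first order: 41 AC C2 58 4A A1 07 6B.

41 AC C2 58 4A A1 07 6B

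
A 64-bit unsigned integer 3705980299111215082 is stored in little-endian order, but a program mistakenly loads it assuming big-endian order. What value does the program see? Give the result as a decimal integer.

3705980299111215082 in 64-bit hexadecimal is 0x336E4972691EAFEA.
Stored little-endian, the bytes at ascending addresses are EA AF 1E 69 72 49 6E 33.
Read back as big-endian, the last byte is least significant, giving 0xEAAF1E6972496E33.
0xEAAF1E6972496E33 = 16910768564037316147.

16910768564037316147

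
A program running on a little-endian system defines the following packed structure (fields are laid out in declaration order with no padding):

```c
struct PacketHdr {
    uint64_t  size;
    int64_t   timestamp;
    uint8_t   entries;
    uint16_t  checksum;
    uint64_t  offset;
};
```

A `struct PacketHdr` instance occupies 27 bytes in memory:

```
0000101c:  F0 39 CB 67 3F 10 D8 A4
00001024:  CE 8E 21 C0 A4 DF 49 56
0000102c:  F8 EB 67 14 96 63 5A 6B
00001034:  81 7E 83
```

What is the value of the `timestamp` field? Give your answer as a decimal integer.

`timestamp` follows `size` (8 bytes), so it starts at byte offset 8 and occupies 8 bytes.
Bytes at offsets 8..15: CE 8E 21 C0 A4 DF 49 56.
Little-endian: lowest address holds the least-significant byte.
Reassemble most-significant byte first: 56 49 DF A4 C0 21 8E CE → 0x5649DFA4C0218ECE.
0x5649DFA4C0218ECE = 6217746659252735694.

6217746659252735694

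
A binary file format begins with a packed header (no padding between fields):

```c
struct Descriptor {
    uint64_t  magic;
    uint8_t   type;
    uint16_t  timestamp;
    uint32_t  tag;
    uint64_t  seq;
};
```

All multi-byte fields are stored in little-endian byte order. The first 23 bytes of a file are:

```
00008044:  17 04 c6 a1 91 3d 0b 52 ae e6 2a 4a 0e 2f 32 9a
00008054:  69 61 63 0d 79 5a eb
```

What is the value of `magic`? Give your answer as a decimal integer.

`magic` is the first field, at byte offset 0, occupying 8 bytes.
Bytes at offsets 0..7: 17 04 C6 A1 91 3D 0B 52.
Little-endian: lowest address holds the least-significant byte.
Reassemble most-significant byte first: 52 0B 3D 91 A1 C6 04 17 → 0x520B3D91A1C60417.
0x520B3D91A1C60417 = 5911886631547569175.

5911886631547569175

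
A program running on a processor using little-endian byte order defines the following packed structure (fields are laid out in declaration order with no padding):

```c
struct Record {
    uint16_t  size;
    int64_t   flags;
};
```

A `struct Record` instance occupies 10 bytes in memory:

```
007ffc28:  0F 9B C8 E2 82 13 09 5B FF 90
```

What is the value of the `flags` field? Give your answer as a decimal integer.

`flags` follows `size` (2 bytes), so it starts at byte offset 2 and occupies 8 bytes.
Bytes at offsets 2..9: C8 E2 82 13 09 5B FF 90.
Little-endian stores the least-significant byte at the lowest address.
Reassemble most-significant byte first: 90 FF 5B 09 13 82 E2 C8 → 0x90FF5B091382E2C8.
Top bit is set, so as a signed 64-bit value this is 0x90FF5B091382E2C8 − 2^64 = -7998574318646533432.

-7998574318646533432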